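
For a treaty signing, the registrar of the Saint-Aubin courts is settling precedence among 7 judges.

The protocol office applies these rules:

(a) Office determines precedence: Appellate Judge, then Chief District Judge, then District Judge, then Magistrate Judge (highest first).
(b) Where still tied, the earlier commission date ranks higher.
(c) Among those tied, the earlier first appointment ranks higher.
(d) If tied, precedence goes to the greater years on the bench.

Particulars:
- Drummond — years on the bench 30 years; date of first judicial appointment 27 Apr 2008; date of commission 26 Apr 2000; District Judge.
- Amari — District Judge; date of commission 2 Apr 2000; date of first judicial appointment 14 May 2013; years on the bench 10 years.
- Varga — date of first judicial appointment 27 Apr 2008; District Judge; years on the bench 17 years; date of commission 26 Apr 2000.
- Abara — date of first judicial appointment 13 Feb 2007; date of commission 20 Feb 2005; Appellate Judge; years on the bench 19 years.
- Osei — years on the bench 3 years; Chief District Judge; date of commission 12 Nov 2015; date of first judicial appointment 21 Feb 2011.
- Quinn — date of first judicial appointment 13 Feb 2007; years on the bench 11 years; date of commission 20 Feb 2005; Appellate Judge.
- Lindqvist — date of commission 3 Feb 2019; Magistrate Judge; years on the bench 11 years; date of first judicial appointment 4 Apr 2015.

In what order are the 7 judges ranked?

By office: Abara and Quinn (Appellate Judge); then Osei (Chief District Judge); then Amari, Drummond and Varga (District Judge); then Lindqvist (Magistrate Judge).
Abara and Quinn both have date of commission 20 Feb 2005, so the next rule applies.
Abara and Quinn both have date of first judicial appointment 13 Feb 2007, so the next rule applies.
Among Abara and Quinn, by years on the bench (higher first): Abara (19 years) before Quinn (11 years).
Among Amari, Drummond and Varga, by date of commission (earlier first): Amari (2 Apr 2000) before Drummond and Varga (26 Apr 2000).
Drummond and Varga both have date of first judicial appointment 27 Apr 2008, so the next rule applies.
Among Drummond and Varga, by years on the bench (higher first): Drummond (30 years) before Varga (17 years).
Full order: Abara, Quinn, Osei, Amari, Drummond, Varga, Lindqvist.

Abara, Quinn, Osei, Amari, Drummond, Varga, Lindqvist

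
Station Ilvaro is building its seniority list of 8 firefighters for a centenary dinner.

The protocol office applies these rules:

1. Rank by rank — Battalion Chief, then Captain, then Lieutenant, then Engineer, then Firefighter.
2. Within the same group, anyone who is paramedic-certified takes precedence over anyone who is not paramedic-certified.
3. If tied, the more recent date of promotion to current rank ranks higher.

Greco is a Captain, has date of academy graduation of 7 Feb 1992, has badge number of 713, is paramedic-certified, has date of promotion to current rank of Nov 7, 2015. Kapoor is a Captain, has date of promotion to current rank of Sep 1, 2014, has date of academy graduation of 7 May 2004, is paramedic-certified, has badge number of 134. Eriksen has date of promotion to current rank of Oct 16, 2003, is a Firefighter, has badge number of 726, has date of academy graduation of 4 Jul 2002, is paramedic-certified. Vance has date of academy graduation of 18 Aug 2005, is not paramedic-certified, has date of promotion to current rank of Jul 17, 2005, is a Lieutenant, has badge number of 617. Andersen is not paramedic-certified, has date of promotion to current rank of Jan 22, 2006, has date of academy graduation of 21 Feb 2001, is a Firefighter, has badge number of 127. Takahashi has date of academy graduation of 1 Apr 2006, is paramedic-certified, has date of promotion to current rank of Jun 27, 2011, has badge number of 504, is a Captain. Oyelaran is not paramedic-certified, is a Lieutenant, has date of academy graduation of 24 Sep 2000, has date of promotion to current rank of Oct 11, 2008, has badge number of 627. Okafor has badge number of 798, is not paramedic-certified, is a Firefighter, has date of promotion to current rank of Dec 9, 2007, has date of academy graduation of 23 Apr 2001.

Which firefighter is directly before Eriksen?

By rank: Greco, Kapoor and Takahashi (Captain); then Oyelaran and Vance (Lieutenant); then Eriksen, Okafor and Andersen (Firefighter).
Greco, Kapoor and Takahashi are each paramedic-certified, so the next rule applies.
Among Greco, Kapoor and Takahashi, by date of promotion to current rank (later first): Greco (Nov 7, 2015) before Kapoor (Sep 1, 2014) before Takahashi (Jun 27, 2011).
Oyelaran and Vance are each not paramedic-certified, so the next rule applies.
Among Oyelaran and Vance, by date of promotion to current rank (later first): Oyelaran (Oct 11, 2008) before Vance (Jul 17, 2005).
Among Eriksen, Okafor and Andersen, paramedic-certified before not paramedic-certified: Eriksen (paramedic-certified) before Okafor and Andersen (not paramedic-certified).
Among Okafor and Andersen, by date of promotion to current rank (later first): Okafor (Dec 9, 2007) before Andersen (Jan 22, 2006).
Order: Greco, Kapoor, Takahashi, Oyelaran, Vance, Eriksen, Okafor, Andersen.

Vance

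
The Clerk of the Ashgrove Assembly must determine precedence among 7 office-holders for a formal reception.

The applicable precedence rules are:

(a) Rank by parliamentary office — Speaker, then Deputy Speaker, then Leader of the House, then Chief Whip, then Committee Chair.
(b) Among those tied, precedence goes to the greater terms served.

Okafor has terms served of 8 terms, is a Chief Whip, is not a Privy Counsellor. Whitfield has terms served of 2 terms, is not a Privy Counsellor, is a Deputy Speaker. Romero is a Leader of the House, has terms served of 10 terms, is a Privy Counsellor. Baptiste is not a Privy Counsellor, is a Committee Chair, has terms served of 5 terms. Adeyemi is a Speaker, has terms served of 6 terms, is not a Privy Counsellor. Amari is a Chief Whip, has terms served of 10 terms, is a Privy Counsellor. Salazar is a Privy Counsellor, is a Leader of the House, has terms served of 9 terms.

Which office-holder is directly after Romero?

Salazar

By parliamentary office: Adeyemi (Speaker); then Whitfield (Deputy Speaker); then Romero and Salazar (Leader of the House); then Amari and Okafor (Chief Whip); then Baptiste (Committee Chair).
Among Romero and Salazar, by terms served (higher first): Romero (10 terms) before Salazar (9 terms).
Among Amari and Okafor, by terms served (higher first): Amari (10 terms) before Okafor (8 terms).
Order: Adeyemi, Whitfield, Romero, Salazar, Amari, Okafor, Baptiste.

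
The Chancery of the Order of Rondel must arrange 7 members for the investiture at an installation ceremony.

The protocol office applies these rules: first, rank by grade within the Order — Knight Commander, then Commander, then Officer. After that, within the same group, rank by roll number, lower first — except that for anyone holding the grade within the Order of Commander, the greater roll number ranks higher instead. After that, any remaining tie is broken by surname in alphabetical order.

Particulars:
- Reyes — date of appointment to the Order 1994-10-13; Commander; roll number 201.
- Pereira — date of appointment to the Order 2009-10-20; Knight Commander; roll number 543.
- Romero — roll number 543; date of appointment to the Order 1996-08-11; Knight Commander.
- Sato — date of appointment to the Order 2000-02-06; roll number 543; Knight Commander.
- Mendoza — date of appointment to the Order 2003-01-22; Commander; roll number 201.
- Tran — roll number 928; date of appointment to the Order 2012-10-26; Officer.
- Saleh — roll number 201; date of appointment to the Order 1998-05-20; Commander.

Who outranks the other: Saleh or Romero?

Romero

By grade within the Order: Pereira, Romero and Sato (Knight Commander); then Mendoza, Reyes and Saleh (Commander); then Tran (Officer).
Pereira, Romero and Sato all have roll number 543, so the next rule applies.
Among Pereira, Romero and Sato, alphabetically by surname: Pereira before Romero before Sato.
Mendoza, Reyes and Saleh all have roll number 201, so the next rule applies.
Among Mendoza, Reyes and Saleh, alphabetically by surname: Mendoza before Reyes before Saleh.
So Romero takes precedence.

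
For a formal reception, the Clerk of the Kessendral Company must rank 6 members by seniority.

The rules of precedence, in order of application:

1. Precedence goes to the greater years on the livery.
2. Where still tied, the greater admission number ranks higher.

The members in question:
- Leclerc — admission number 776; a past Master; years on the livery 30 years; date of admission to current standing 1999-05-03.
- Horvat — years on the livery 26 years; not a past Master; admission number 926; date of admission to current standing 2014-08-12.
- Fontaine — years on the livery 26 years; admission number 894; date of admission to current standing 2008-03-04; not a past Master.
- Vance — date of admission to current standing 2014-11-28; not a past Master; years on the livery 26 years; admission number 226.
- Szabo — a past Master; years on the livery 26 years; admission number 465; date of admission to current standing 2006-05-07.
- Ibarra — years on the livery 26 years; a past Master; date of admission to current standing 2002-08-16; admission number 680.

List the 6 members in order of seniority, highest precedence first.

By years on the livery (higher first): Leclerc (30 years); then Horvat, Fontaine, Ibarra, Szabo and Vance (each 26 years).
Among Horvat, Fontaine, Ibarra, Szabo and Vance, by admission number (higher first): Horvat (926) before Fontaine (894) before Ibarra (680) before Szabo (465) before Vance (226).
Full order: Leclerc, Horvat, Fontaine, Ibarra, Szabo, Vance.

Leclerc, Horvat, Fontaine, Ibarra, Szabo, Vance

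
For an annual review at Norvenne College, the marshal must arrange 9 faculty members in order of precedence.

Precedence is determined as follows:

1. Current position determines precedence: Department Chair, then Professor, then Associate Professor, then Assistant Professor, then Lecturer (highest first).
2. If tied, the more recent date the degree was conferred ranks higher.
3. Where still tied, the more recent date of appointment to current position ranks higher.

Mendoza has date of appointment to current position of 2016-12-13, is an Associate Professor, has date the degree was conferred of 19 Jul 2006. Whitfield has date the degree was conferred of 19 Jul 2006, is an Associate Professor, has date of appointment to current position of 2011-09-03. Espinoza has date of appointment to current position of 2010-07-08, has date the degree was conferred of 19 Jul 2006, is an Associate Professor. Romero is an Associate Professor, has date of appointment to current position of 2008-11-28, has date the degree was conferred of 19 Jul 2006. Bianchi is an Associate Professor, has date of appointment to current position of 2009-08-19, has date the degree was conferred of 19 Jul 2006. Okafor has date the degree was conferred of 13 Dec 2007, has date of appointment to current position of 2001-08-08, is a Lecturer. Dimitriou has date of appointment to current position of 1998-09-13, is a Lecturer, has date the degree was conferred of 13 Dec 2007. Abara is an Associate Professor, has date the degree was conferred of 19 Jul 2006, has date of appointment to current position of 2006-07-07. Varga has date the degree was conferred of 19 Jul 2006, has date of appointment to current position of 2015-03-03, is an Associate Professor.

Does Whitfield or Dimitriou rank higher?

Whitfield

By current position: Mendoza, Varga, Whitfield, Espinoza, Bianchi, Romero and Abara (Associate Professor); then Okafor and Dimitriou (Lecturer).
Mendoza, Varga, Whitfield, Espinoza, Bianchi, Romero and Abara all have date the degree was conferred 19 Jul 2006, so the next rule applies.
Among Mendoza, Varga, Whitfield, Espinoza, Bianchi, Romero and Abara, by date of appointment to current position (later first): Mendoza (2016-12-13) before Varga (2015-03-03) before Whitfield (2011-09-03) before Espinoza (2010-07-08) before Bianchi (2009-08-19) before Romero (2008-11-28) before Abara (2006-07-07).
Okafor and Dimitriou both have date the degree was conferred 13 Dec 2007, so the next rule applies.
Among Okafor and Dimitriou, by date of appointment to current position (later first): Okafor (2001-08-08) before Dimitriou (1998-09-13).
So Whitfield takes precedence.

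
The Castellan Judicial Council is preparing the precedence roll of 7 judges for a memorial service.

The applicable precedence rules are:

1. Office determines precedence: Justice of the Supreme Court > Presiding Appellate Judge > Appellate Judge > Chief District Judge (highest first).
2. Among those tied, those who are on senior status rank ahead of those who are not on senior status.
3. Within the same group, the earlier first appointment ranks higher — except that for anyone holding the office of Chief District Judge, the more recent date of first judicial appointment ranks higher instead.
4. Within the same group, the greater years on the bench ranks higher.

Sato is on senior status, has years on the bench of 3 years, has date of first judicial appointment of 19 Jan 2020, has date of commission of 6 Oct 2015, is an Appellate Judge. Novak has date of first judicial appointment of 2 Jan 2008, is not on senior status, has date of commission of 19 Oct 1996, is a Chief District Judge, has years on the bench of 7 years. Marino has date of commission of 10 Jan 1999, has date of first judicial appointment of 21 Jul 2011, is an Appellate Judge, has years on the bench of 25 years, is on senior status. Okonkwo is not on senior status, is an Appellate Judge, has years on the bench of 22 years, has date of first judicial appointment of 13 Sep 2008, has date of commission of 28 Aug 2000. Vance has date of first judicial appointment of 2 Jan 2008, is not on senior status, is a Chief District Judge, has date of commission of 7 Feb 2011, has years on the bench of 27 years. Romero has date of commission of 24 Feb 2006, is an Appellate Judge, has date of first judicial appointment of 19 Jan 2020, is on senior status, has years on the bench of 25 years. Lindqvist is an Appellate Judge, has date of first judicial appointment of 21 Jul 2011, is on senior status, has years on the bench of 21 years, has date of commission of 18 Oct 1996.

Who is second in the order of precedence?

Lindqvist

By office: Marino, Lindqvist, Romero, Sato and Okonkwo (Appellate Judge); then Vance and Novak (Chief District Judge).
Among Marino, Lindqvist, Romero, Sato and Okonkwo, on senior status before not on senior status: Marino, Lindqvist, Romero and Sato (on senior status) before Okonkwo (not on senior status).
Among Marino, Lindqvist, Romero and Sato, by date of first judicial appointment (earlier first): Marino and Lindqvist (21 Jul 2011) before Romero and Sato (19 Jan 2020).
Among Marino and Lindqvist, by years on the bench (higher first): Marino (25 years) before Lindqvist (21 years).
Among Romero and Sato, by years on the bench (higher first): Romero (25 years) before Sato (3 years).
Vance and Novak are each not on senior status, so the next rule applies.
Vance and Novak both have date of first judicial appointment 2 Jan 2008, so the next rule applies.
Among Vance and Novak, by years on the bench (higher first): Vance (27 years) before Novak (7 years).
Order: Marino, Lindqvist, Romero, Sato, Okonkwo, Vance, Novak.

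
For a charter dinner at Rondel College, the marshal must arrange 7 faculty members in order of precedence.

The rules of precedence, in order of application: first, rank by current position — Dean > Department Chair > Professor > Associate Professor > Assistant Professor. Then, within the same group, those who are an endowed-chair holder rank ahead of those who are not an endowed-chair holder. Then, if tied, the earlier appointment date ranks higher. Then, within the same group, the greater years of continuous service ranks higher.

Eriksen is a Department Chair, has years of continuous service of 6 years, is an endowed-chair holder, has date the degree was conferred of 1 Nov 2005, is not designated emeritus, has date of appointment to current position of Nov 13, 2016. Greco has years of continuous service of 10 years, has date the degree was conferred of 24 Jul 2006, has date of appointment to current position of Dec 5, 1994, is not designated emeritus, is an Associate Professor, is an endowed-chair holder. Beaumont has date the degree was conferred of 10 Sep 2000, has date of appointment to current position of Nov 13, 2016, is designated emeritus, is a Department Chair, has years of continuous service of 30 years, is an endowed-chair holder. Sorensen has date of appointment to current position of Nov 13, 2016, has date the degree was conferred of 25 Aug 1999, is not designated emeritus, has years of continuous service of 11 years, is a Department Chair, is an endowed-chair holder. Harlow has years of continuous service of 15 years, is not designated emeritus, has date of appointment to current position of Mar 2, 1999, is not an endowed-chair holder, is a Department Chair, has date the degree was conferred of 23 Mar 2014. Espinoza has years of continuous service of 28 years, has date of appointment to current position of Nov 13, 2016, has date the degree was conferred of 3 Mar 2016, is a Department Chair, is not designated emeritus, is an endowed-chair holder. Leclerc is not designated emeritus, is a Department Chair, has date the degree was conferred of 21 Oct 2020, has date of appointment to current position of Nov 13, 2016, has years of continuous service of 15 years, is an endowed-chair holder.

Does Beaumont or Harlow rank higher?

Beaumont

By current position: Beaumont, Espinoza, Leclerc, Sorensen, Eriksen and Harlow (Department Chair); then Greco (Associate Professor).
Among Beaumont, Espinoza, Leclerc, Sorensen, Eriksen and Harlow, an endowed-chair holder before not an endowed-chair holder: Beaumont, Espinoza, Leclerc, Sorensen and Eriksen (an endowed-chair holder) before Harlow (not an endowed-chair holder).
Beaumont, Espinoza, Leclerc, Sorensen and Eriksen all have date of appointment to current position Nov 13, 2016, so the next rule applies.
Among Beaumont, Espinoza, Leclerc, Sorensen and Eriksen, by years of continuous service (higher first): Beaumont (30 years) before Espinoza (28 years) before Leclerc (15 years) before Sorensen (11 years) before Eriksen (6 years).
So Beaumont takes precedence.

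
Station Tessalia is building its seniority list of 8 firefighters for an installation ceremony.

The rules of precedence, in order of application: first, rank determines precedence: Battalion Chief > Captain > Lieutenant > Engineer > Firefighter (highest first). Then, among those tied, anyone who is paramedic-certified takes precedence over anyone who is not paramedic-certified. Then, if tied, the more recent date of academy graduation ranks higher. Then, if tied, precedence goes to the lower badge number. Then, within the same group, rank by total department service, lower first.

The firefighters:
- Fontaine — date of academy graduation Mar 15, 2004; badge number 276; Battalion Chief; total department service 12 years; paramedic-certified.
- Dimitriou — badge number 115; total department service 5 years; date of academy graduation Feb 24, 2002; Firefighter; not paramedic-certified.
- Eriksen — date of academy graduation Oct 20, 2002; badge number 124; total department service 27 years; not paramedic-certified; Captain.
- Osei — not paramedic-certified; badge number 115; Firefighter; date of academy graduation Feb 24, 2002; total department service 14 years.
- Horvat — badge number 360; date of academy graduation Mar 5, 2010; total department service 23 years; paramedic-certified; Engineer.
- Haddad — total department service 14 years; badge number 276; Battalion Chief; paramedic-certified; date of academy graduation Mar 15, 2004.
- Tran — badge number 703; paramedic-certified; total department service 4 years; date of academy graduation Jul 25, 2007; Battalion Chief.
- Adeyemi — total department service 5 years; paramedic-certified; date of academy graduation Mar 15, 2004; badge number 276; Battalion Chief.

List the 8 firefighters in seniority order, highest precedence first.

By rank: Tran, Adeyemi, Fontaine and Haddad (Battalion Chief); then Eriksen (Captain); then Horvat (Engineer); then Dimitriou and Osei (Firefighter).
Tran, Adeyemi, Fontaine and Haddad are each paramedic-certified, so the next rule applies.
Among Tran, Adeyemi, Fontaine and Haddad, by date of academy graduation (later first): Tran (Jul 25, 2007) before Adeyemi, Fontaine and Haddad (Mar 15, 2004).
Adeyemi, Fontaine and Haddad all have badge number 276, so the next rule applies.
Among Adeyemi, Fontaine and Haddad, by total department service (lower first): Adeyemi (5 years) before Fontaine (12 years) before Haddad (14 years).
Dimitriou and Osei are each not paramedic-certified, so the next rule applies.
Dimitriou and Osei both have date of academy graduation Feb 24, 2002, so the next rule applies.
Dimitriou and Osei both have badge number 115, so the next rule applies.
Among Dimitriou and Osei, by total department service (lower first): Dimitriou (5 years) before Osei (14 years).
Full order: Tran, Adeyemi, Fontaine, Haddad, Eriksen, Horvat, Dimitriou, Osei.

Tran, Adeyemi, Fontaine, Haddad, Eriksen, Horvat, Dimitriou, Osei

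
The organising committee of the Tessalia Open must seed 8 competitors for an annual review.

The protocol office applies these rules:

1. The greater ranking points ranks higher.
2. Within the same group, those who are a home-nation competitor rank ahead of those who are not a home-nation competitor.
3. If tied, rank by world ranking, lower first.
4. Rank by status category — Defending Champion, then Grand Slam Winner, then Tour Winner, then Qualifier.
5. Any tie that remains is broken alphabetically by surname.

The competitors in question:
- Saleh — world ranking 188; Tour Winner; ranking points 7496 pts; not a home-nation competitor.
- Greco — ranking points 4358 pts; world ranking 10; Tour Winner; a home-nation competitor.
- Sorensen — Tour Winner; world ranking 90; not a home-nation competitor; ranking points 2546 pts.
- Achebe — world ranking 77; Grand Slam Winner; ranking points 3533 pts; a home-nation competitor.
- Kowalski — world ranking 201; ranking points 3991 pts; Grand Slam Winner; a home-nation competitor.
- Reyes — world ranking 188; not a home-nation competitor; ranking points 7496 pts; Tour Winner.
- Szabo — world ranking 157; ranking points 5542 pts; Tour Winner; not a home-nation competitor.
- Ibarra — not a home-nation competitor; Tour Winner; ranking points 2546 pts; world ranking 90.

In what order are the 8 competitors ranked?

Reyes, Saleh, Szabo, Greco, Kowalski, Achebe, Ibarra, Sorensen

By ranking points (higher first): Reyes and Saleh (both 7496 pts); then Szabo (5542 pts); then Greco (4358 pts); then Kowalski (3991 pts); then Achebe (3533 pts); then Ibarra and Sorensen (both 2546 pts).
Reyes and Saleh are each not a home-nation competitor, so the next rule applies.
Reyes and Saleh both have world ranking 188, so the next rule applies.
Reyes and Saleh are each Tour Winner, so the next rule applies.
Among Reyes and Saleh, alphabetically by surname: Reyes before Saleh.
Ibarra and Sorensen are each not a home-nation competitor, so the next rule applies.
Ibarra and Sorensen both have world ranking 90, so the next rule applies.
Ibarra and Sorensen are each Tour Winner, so the next rule applies.
Among Ibarra and Sorensen, alphabetically by surname: Ibarra before Sorensen.
Full order: Reyes, Saleh, Szabo, Greco, Kowalski, Achebe, Ibarra, Sorensen.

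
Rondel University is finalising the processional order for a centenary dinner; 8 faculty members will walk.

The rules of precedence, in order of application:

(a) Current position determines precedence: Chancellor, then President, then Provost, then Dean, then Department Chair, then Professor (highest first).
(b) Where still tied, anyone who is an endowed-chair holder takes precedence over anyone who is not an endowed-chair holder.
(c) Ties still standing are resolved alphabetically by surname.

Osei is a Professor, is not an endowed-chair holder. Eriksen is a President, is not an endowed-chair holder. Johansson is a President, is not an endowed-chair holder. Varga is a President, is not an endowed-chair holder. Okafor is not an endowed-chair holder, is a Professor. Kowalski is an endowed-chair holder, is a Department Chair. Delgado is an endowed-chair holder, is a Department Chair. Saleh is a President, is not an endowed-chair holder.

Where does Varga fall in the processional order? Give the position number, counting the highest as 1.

4

By current position: Eriksen, Johansson, Saleh and Varga (President); then Delgado and Kowalski (Department Chair); then Okafor and Osei (Professor).
Eriksen, Johansson, Saleh and Varga are each not an endowed-chair holder, so the next rule applies.
Among Eriksen, Johansson, Saleh and Varga, alphabetically by surname: Eriksen before Johansson before Saleh before Varga.
Delgado and Kowalski are each an endowed-chair holder, so the next rule applies.
Among Delgado and Kowalski, alphabetically by surname: Delgado before Kowalski.
Okafor and Osei are each not an endowed-chair holder, so the next rule applies.
Among Okafor and Osei, alphabetically by surname: Okafor before Osei.
Order: Eriksen, Johansson, Saleh, Varga, Delgado, Kowalski, Okafor, Osei. So position 4.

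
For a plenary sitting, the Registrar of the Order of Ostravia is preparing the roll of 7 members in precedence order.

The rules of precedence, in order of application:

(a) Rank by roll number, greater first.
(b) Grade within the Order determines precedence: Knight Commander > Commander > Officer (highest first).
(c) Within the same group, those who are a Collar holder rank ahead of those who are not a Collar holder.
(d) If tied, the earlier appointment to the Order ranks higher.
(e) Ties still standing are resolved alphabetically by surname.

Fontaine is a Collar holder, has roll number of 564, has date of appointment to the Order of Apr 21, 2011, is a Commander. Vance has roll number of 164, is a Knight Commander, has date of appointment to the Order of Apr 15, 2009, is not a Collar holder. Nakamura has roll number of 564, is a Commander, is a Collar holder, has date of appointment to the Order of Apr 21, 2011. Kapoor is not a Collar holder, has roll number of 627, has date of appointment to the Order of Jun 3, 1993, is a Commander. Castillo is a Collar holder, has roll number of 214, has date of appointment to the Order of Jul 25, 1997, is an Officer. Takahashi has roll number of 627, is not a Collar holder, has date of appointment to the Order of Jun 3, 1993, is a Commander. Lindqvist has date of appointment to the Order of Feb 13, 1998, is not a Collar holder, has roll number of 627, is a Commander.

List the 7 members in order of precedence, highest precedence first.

By roll number (higher first): Kapoor, Takahashi and Lindqvist (each 627); then Fontaine and Nakamura (both 564); then Castillo (214); then Vance (164).
Kapoor, Takahashi and Lindqvist are each Commander, so the next rule applies.
Kapoor, Takahashi and Lindqvist are each not a Collar holder, so the next rule applies.
Among Kapoor, Takahashi and Lindqvist, by date of appointment to the Order (earlier first): Kapoor and Takahashi (Jun 3, 1993) before Lindqvist (Feb 13, 1998).
Among Kapoor and Takahashi, alphabetically by surname: Kapoor before Takahashi.
Fontaine and Nakamura are each Commander, so the next rule applies.
Fontaine and Nakamura are each a Collar holder, so the next rule applies.
Fontaine and Nakamura both have date of appointment to the Order Apr 21, 2011, so the next rule applies.
Among Fontaine and Nakamura, alphabetically by surname: Fontaine before Nakamura.
Full order: Kapoor, Takahashi, Lindqvist, Fontaine, Nakamura, Castillo, Vance.

Kapoor, Takahashi, Lindqvist, Fontaine, Nakamura, Castillo, Vance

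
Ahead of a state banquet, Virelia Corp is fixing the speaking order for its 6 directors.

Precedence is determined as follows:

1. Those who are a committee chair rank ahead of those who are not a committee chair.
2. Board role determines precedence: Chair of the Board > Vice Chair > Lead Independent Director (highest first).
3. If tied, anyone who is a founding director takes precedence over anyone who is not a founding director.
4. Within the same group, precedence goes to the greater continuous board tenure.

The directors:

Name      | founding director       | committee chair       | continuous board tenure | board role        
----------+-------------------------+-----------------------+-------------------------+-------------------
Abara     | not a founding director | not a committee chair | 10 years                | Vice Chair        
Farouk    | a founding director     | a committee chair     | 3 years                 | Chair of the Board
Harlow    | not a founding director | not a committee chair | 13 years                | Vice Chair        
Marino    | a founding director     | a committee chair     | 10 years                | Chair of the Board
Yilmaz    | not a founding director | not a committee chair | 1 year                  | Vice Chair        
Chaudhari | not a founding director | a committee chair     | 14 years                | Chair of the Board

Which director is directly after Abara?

Yilmaz

By the first rule: Marino, Farouk and Chaudhari (each a committee chair); then Harlow, Abara and Yilmaz (each not a committee chair).
Marino, Farouk and Chaudhari are each Chair of the Board, so the next rule applies.
Among Marino, Farouk and Chaudhari, a founding director before not a founding director: Marino and Farouk (a founding director) before Chaudhari (not a founding director).
Among Marino and Farouk, by continuous board tenure (higher first): Marino (10 years) before Farouk (3 years).
Harlow, Abara and Yilmaz are each Vice Chair, so the next rule applies.
Harlow, Abara and Yilmaz are each not a founding director, so the next rule applies.
Among Harlow, Abara and Yilmaz, by continuous board tenure (higher first): Harlow (13 years) before Abara (10 years) before Yilmaz (1 year).
Order: Marino, Farouk, Chaudhari, Harlow, Abara, Yilmaz.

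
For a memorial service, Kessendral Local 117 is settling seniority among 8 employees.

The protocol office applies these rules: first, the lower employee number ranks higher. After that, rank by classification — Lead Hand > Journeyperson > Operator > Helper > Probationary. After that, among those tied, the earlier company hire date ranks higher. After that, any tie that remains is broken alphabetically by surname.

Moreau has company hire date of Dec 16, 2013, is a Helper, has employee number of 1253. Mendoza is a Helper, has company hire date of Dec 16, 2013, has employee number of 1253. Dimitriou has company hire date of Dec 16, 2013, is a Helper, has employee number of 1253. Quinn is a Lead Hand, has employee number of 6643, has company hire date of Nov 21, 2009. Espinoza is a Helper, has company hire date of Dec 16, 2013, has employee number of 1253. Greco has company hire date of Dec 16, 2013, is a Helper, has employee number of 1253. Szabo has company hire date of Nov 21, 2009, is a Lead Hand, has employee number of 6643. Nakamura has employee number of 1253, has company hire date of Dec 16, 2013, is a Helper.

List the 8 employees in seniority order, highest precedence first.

Dimitriou, Espinoza, Greco, Mendoza, Moreau, Nakamura, Quinn, Szabo

By employee number (lower first): Dimitriou, Espinoza, Greco, Mendoza, Moreau and Nakamura (each 1253); then Quinn and Szabo (both 6643).
Dimitriou, Espinoza, Greco, Mendoza, Moreau and Nakamura are each Helper, so the next rule applies.
Dimitriou, Espinoza, Greco, Mendoza, Moreau and Nakamura all have company hire date Dec 16, 2013, so the next rule applies.
Among Dimitriou, Espinoza, Greco, Mendoza, Moreau and Nakamura, alphabetically by surname: Dimitriou before Espinoza before Greco before Mendoza before Moreau before Nakamura.
Quinn and Szabo are each Lead Hand, so the next rule applies.
Quinn and Szabo both have company hire date Nov 21, 2009, so the next rule applies.
Among Quinn and Szabo, alphabetically by surname: Quinn before Szabo.
Full order: Dimitriou, Espinoza, Greco, Mendoza, Moreau, Nakamura, Quinn, Szabo.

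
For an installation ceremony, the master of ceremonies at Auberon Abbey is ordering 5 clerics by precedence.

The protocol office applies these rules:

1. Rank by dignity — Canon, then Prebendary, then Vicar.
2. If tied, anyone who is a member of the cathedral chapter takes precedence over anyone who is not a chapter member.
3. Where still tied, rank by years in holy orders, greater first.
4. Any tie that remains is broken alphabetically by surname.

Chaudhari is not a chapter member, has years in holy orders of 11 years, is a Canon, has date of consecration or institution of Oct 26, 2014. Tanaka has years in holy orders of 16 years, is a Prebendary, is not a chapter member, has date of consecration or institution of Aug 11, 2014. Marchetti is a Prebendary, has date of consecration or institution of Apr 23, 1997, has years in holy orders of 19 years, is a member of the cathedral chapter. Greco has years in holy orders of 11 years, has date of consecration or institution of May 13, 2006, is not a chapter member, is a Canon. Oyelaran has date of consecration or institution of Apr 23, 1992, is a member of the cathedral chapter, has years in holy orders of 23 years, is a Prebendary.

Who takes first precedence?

Chaudhari

By dignity: Chaudhari and Greco (Canon); then Oyelaran, Marchetti and Tanaka (Prebendary).
Chaudhari and Greco are each not a chapter member, so the next rule applies.
Chaudhari and Greco both have years in holy orders 11 years, so the next rule applies.
Among Chaudhari and Greco, alphabetically by surname: Chaudhari before Greco.
Among Oyelaran, Marchetti and Tanaka, a member of the cathedral chapter before not a chapter member: Oyelaran and Marchetti (a member of the cathedral chapter) before Tanaka (not a chapter member).
Among Oyelaran and Marchetti, by years in holy orders (higher first): Oyelaran (23 years) before Marchetti (19 years).
Order: Chaudhari, Greco, Oyelaran, Marchetti, Tanaka.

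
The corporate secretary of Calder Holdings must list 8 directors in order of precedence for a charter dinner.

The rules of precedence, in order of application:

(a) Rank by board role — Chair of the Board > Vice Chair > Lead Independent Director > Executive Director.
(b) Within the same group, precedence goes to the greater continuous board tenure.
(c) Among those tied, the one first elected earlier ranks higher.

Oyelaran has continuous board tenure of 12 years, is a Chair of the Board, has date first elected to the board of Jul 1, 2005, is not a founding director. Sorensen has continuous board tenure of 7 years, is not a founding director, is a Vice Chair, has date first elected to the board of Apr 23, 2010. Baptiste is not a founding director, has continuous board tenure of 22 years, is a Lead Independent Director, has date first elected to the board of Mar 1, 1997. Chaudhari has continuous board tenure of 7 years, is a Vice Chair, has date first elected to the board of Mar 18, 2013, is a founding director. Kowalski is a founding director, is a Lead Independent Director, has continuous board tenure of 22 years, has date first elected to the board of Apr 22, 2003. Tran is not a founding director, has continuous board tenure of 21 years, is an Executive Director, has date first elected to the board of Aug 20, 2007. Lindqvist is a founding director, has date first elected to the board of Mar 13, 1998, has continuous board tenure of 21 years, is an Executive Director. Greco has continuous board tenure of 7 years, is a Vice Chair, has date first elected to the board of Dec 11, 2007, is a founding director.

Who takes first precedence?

Oyelaran

By board role: Oyelaran (Chair of the Board); then Greco, Sorensen and Chaudhari (Vice Chair); then Baptiste and Kowalski (Lead Independent Director); then Lindqvist and Tran (Executive Director).
Greco, Sorensen and Chaudhari all have continuous board tenure 7 years, so the next rule applies.
Among Greco, Sorensen and Chaudhari, by date first elected to the board (earlier first): Greco (Dec 11, 2007) before Sorensen (Apr 23, 2010) before Chaudhari (Mar 18, 2013).
Baptiste and Kowalski both have continuous board tenure 22 years, so the next rule applies.
Among Baptiste and Kowalski, by date first elected to the board (earlier first): Baptiste (Mar 1, 1997) before Kowalski (Apr 22, 2003).
Lindqvist and Tran both have continuous board tenure 21 years, so the next rule applies.
Among Lindqvist and Tran, by date first elected to the board (earlier first): Lindqvist (Mar 13, 1998) before Tran (Aug 20, 2007).
Order: Oyelaran, Greco, Sorensen, Chaudhari, Baptiste, Kowalski, Lindqvist, Tran.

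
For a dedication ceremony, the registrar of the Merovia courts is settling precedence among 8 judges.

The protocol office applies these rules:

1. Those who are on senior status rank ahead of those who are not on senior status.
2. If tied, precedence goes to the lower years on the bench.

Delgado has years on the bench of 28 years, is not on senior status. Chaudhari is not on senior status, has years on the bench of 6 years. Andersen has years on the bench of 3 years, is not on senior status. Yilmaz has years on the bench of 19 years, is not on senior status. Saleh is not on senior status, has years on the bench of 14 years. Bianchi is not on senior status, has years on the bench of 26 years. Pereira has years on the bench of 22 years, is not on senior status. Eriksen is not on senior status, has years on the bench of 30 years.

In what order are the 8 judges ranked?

By the first rule: Andersen, Chaudhari, Saleh, Yilmaz, Pereira, Bianchi, Delgado and Eriksen (each not on senior status).
Among Andersen, Chaudhari, Saleh, Yilmaz, Pereira, Bianchi, Delgado and Eriksen, by years on the bench (lower first): Andersen (3 years) before Chaudhari (6 years) before Saleh (14 years) before Yilmaz (19 years) before Pereira (22 years) before Bianchi (26 years) before Delgado (28 years) before Eriksen (30 years).
Full order: Andersen, Chaudhari, Saleh, Yilmaz, Pereira, Bianchi, Delgado, Eriksen.

Andersen, Chaudhari, Saleh, Yilmaz, Pereira, Bianchi, Delgado, Eriksen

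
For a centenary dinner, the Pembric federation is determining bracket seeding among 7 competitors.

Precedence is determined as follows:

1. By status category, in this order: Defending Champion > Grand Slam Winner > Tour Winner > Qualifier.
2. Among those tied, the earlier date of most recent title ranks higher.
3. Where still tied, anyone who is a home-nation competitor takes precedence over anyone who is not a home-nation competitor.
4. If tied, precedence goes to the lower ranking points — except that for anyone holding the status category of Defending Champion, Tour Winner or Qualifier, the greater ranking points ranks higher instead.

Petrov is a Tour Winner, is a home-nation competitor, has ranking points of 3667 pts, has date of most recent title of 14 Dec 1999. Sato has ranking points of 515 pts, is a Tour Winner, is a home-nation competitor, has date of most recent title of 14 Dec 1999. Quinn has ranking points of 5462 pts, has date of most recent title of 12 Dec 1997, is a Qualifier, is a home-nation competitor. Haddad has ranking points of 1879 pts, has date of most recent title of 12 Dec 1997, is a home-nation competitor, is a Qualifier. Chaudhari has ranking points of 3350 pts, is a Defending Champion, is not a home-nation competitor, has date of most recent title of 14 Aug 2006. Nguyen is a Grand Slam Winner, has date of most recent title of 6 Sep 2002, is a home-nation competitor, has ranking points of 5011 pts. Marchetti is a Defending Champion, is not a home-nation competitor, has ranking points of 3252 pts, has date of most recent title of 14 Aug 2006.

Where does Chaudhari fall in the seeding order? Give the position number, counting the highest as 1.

By status category: Chaudhari and Marchetti (Defending Champion); then Nguyen (Grand Slam Winner); then Petrov and Sato (Tour Winner); then Quinn and Haddad (Qualifier).
Chaudhari and Marchetti both have date of most recent title 14 Aug 2006, so the next rule applies.
Chaudhari and Marchetti are each not a home-nation competitor, so the next rule applies.
Among Chaudhari and Marchetti, by ranking points (higher first) (reversed rule for this group): Chaudhari (3350 pts) before Marchetti (3252 pts).
Petrov and Sato both have date of most recent title 14 Dec 1999, so the next rule applies.
Petrov and Sato are each a home-nation competitor, so the next rule applies.
Among Petrov and Sato, by ranking points (higher first) (reversed rule for this group): Petrov (3667 pts) before Sato (515 pts).
Quinn and Haddad both have date of most recent title 12 Dec 1997, so the next rule applies.
Quinn and Haddad are each a home-nation competitor, so the next rule applies.
Among Quinn and Haddad, by ranking points (higher first) (reversed rule for this group): Quinn (5462 pts) before Haddad (1879 pts).
Order: Chaudhari, Marchetti, Nguyen, Petrov, Sato, Quinn, Haddad. So position 1.

1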